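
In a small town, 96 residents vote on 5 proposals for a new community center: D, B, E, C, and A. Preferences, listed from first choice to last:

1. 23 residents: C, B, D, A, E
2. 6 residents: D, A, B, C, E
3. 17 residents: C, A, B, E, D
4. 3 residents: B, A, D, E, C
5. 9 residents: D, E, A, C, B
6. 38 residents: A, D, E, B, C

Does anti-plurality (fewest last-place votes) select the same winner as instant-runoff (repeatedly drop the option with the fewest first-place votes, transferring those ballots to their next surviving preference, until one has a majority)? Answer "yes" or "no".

yes

Anti-plurality — last-place votes: D 17, B 9, E 29, C 41, A 0. Winner: A.
Instant-runoff — R1 D 15, B 3, E 0, C 40, A 38 (E out); R2 D 15, B 3, C 40, A 38 (B out); R3 D 15, C 40, A 41 (D out); R4 C 40, A 56 (A winner). Winner: A.
The two methods agree.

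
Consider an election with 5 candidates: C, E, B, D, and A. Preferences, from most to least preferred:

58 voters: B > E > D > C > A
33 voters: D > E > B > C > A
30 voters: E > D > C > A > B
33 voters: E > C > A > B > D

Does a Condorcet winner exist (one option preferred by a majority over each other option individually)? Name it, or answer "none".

E

E vs C: 154–0 for E.
E vs B: 96–58 for E.
E vs D: 121–33 for E.
E vs A: 154–0 for E.
E beats every other option head-to-head.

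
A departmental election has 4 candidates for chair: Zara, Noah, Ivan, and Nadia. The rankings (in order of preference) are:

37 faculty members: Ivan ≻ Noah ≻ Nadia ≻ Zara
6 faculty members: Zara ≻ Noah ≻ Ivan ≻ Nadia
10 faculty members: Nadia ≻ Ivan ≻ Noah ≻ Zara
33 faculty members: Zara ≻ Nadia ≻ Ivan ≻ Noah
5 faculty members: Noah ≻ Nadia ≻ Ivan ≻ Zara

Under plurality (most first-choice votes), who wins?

First-place votes: Zara 39, Noah 5, Ivan 37, Nadia 10.
Zara has the most first-place votes.

Zara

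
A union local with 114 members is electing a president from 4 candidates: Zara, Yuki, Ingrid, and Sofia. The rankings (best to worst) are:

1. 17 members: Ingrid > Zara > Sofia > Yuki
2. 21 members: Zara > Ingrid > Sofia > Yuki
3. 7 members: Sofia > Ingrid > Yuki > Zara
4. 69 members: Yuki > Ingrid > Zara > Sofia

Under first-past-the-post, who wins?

First-place votes: Zara 21, Yuki 69, Ingrid 17, Sofia 7.
Yuki has the most first-place votes.

Yuki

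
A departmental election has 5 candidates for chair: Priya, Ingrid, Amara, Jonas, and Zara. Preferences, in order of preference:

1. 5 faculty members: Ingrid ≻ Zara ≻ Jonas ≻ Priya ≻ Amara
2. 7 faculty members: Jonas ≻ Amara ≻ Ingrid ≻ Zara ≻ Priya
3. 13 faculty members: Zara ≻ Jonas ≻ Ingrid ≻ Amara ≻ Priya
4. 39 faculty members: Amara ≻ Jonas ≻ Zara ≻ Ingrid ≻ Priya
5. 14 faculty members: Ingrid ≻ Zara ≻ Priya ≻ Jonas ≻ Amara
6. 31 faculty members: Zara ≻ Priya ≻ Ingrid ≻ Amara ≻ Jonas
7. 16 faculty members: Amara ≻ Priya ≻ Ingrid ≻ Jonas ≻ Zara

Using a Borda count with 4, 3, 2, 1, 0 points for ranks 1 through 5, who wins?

Zara

Priya: 5·1 + 7·0 + 13·0 + 39·0 + 14·2 + 31·3 + 16·3 = 174
Ingrid: 5·4 + 7·2 + 13·2 + 39·1 + 14·4 + 31·2 + 16·2 = 249
Amara: 5·0 + 7·3 + 13·1 + 39·4 + 14·0 + 31·1 + 16·4 = 285
Jonas: 5·2 + 7·4 + 13·3 + 39·3 + 14·1 + 31·0 + 16·1 = 224
Zara: 5·3 + 7·1 + 13·4 + 39·2 + 14·3 + 31·4 + 16·0 = 318
Zara has the highest Borda score (318).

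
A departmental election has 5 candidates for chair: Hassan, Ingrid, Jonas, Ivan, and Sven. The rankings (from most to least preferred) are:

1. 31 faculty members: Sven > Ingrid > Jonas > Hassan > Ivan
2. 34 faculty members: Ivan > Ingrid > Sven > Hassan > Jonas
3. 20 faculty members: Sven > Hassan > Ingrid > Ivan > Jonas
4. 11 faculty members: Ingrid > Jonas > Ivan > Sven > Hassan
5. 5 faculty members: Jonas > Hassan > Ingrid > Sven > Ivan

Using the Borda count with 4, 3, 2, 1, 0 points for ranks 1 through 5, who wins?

Ingrid

Hassan: 31·1 + 34·1 + 20·3 + 11·0 + 5·3 = 140
Ingrid: 31·3 + 34·3 + 20·2 + 11·4 + 5·2 = 289
Jonas: 31·2 + 34·0 + 20·0 + 11·3 + 5·4 = 115
Ivan: 31·0 + 34·4 + 20·1 + 11·2 + 5·0 = 178
Sven: 31·4 + 34·2 + 20·4 + 11·1 + 5·1 = 288
Ingrid has the highest Borda score (289).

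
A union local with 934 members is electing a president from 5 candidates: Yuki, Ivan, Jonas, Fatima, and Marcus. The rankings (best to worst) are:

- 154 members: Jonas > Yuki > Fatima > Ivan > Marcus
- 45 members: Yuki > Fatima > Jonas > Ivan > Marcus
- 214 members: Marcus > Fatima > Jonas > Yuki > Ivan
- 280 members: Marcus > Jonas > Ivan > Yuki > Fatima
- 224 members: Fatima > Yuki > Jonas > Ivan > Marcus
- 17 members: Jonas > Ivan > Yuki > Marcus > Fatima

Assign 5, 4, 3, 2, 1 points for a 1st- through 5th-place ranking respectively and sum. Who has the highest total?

Jonas

Yuki: 154·4 + 45·5 + 214·2 + 280·2 + 224·4 + 17·3 = 2776
Ivan: 154·2 + 45·2 + 214·1 + 280·3 + 224·2 + 17·4 = 1968
Jonas: 154·5 + 45·3 + 214·3 + 280·4 + 224·3 + 17·5 = 3424
Fatima: 154·3 + 45·4 + 214·4 + 280·1 + 224·5 + 17·1 = 2915
Marcus: 154·1 + 45·1 + 214·5 + 280·5 + 224·1 + 17·2 = 2927
Jonas has the highest Borda score (3424).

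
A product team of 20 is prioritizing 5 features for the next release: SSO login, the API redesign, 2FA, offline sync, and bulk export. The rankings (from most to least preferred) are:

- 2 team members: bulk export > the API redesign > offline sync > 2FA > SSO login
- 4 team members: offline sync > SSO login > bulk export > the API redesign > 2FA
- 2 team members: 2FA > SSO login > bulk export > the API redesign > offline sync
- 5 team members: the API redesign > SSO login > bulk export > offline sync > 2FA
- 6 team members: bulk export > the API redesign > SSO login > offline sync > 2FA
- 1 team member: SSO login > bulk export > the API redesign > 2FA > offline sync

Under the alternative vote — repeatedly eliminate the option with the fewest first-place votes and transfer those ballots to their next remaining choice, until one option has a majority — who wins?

Round 1: SSO login 1, the API redesign 5, 2FA 2, offline sync 4, bulk export 8. Eliminate SSO login.
Round 2: the API redesign 5, 2FA 2, offline sync 4, bulk export 9. Eliminate 2FA.
Round 3: the API redesign 5, offline sync 4, bulk export 11. Bulk export has a majority.

bulk export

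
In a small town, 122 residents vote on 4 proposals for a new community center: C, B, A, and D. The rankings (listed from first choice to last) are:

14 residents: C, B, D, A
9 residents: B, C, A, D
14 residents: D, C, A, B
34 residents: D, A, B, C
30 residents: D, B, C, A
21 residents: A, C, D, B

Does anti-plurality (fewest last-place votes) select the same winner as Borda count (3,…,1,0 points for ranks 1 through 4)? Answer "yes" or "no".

yes

Anti-plurality — last-place votes: C 34, B 35, A 44, D 9. Winner: D.
Borda — scores: C 160, B 149, A 154, D 269. Winner: D.
The two methods agree.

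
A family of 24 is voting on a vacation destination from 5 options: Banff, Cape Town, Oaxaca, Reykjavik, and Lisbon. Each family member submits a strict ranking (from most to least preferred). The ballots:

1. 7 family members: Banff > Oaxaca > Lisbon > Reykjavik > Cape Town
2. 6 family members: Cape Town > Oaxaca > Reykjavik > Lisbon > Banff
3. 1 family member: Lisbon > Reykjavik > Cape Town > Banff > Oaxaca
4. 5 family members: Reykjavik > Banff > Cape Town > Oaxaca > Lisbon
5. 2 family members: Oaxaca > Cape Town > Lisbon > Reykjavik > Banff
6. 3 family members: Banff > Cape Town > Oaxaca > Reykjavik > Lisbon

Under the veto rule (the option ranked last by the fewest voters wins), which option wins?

Reykjavik

Last-place votes: Banff 8, Cape Town 7, Oaxaca 1, Reykjavik 0, Lisbon 8.
Reykjavik is ranked last by the fewest voters, so Reykjavik wins.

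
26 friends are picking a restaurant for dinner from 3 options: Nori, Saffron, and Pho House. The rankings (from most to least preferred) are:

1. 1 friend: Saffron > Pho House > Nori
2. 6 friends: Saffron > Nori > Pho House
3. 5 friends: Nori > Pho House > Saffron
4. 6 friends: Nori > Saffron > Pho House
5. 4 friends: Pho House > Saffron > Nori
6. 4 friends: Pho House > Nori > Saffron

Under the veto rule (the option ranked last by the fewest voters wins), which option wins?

Last-place votes: Nori 5, Saffron 9, Pho House 12.
Nori is ranked last by the fewest voters, so Nori wins.

Nori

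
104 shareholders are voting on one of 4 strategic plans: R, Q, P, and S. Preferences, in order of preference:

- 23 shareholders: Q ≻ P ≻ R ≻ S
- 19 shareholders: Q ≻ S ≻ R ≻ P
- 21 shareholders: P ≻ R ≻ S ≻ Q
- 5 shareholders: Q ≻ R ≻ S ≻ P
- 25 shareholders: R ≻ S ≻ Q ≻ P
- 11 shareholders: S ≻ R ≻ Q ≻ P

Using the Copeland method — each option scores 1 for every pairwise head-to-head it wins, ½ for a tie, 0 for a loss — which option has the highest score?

R

R: beats Q, P, and S → score 3.
Q: beats P; loses to R and S → score 1.
P: loses to R, Q, and S → score 0.
S: beats Q and P; loses to R → score 2.
R has the best pairwise record.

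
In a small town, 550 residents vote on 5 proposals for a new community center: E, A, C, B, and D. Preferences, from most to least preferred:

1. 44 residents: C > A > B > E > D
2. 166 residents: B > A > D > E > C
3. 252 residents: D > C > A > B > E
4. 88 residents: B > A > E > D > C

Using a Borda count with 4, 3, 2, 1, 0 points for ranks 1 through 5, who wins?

D

E: 44·1 + 166·1 + 252·0 + 88·2 = 386
A: 44·3 + 166·3 + 252·2 + 88·3 = 1398
C: 44·4 + 166·0 + 252·3 + 88·0 = 932
B: 44·2 + 166·4 + 252·1 + 88·4 = 1356
D: 44·0 + 166·2 + 252·4 + 88·1 = 1428
D has the highest Borda score (1428).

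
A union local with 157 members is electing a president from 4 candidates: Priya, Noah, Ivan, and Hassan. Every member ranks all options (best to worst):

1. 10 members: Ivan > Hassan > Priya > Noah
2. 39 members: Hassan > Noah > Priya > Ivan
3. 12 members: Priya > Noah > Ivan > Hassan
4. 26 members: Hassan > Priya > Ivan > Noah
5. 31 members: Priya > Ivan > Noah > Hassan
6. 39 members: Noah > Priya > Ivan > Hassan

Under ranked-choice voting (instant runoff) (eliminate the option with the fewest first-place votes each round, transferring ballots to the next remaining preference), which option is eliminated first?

Ivan

Round 1: Priya 43, Noah 39, Ivan 10, Hassan 65. Eliminate Ivan.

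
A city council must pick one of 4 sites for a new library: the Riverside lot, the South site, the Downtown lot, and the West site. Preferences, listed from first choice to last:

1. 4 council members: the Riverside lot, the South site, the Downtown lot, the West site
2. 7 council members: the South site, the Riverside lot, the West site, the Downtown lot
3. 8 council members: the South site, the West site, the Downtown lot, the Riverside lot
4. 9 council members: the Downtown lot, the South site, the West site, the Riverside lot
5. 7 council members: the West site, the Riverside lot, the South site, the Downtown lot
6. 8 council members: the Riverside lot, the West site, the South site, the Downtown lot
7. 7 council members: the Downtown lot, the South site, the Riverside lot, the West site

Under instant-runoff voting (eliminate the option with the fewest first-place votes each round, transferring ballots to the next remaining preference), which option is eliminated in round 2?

Round 1: the Riverside lot 12, the South site 15, the Downtown lot 16, the West site 7. Eliminate the West site.
Round 2: the Riverside lot 19, the South site 15, the Downtown lot 16. Eliminate the South site.

the South site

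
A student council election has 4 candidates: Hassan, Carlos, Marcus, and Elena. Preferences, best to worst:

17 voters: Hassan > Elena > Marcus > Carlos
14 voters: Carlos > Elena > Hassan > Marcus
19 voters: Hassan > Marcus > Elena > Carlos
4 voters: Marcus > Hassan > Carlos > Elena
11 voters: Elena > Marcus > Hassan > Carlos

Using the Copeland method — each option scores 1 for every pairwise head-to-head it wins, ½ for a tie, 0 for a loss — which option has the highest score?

Hassan: beats Carlos, Marcus, and Elena → score 3.
Carlos: loses to Hassan, Marcus, and Elena → score 0.
Marcus: beats Carlos; loses to Hassan and Elena → score 1.
Elena: beats Carlos and Marcus; loses to Hassan → score 2.
Hassan has the best pairwise record.

Hassan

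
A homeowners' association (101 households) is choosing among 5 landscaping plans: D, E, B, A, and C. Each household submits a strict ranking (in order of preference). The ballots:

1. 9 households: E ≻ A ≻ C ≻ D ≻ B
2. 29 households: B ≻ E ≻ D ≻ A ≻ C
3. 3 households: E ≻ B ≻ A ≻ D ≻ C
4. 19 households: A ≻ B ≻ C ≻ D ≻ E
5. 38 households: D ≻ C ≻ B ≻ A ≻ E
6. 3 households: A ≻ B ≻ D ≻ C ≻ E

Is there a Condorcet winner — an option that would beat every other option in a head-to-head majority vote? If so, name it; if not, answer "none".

B

B vs D: 54–47 for B.
B vs E: 89–12 for B.
B vs A: 70–31 for B.
B vs C: 54–47 for B.
B beats every other option head-to-head.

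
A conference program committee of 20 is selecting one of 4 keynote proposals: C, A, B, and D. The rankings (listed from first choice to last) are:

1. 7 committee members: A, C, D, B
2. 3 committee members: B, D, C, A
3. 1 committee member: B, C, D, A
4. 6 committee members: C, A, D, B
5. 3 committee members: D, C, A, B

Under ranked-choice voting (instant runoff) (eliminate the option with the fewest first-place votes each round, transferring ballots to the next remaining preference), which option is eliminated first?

Round 1: C 6, A 7, B 4, D 3. Eliminate D.

D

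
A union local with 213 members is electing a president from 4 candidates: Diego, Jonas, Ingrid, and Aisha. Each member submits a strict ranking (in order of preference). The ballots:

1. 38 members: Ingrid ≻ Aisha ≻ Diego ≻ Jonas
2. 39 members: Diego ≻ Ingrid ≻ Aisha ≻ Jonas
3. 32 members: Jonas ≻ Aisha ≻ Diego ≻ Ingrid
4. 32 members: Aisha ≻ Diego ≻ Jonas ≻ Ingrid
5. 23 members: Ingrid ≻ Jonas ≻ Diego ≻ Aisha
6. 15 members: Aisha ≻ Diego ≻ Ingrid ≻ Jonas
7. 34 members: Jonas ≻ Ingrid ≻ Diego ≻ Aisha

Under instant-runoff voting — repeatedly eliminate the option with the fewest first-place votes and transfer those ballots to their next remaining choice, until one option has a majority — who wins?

Round 1: Diego 39, Jonas 66, Ingrid 61, Aisha 47. Eliminate Diego.
Round 2: Jonas 66, Ingrid 100, Aisha 47. Eliminate Aisha.
Round 3: Jonas 98, Ingrid 115. Ingrid has a majority.

Ingrid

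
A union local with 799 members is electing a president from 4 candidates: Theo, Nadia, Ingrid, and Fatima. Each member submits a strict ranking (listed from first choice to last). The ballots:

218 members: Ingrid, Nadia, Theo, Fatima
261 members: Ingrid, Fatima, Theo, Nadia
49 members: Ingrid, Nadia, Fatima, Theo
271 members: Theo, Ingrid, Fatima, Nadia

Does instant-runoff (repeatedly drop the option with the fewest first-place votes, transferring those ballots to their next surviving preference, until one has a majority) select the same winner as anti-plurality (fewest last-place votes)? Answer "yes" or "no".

yes

Instant-runoff — R1 Theo 271, Nadia 0, Ingrid 528, Fatima 0 (Ingrid winner). Winner: Ingrid.
Anti-plurality — last-place votes: Theo 49, Nadia 532, Ingrid 0, Fatima 218. Winner: Ingrid.
The two methods agree.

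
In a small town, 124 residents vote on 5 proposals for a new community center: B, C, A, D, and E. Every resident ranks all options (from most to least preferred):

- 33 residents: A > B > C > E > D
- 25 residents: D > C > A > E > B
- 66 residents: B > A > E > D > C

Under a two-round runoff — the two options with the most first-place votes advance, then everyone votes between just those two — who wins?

B

Round 1 first-place votes: B 66, C 0, A 33, D 25, E 0.
B and A advance.
Runoff: B is preferred to A by 66 voters; A by 58.
B wins the runoff.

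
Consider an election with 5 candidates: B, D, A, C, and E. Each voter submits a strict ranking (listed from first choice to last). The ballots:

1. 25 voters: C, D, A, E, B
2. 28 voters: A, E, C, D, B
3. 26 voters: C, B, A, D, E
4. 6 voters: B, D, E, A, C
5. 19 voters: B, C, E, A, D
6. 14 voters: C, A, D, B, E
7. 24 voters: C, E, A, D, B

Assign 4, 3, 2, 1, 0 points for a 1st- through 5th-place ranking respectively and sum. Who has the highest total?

C

B: 25·0 + 28·0 + 26·3 + 6·4 + 19·4 + 14·1 + 24·0 = 192
D: 25·3 + 28·1 + 26·1 + 6·3 + 19·0 + 14·2 + 24·1 = 199
A: 25·2 + 28·4 + 26·2 + 6·1 + 19·1 + 14·3 + 24·2 = 329
C: 25·4 + 28·2 + 26·4 + 6·0 + 19·3 + 14·4 + 24·4 = 469
E: 25·1 + 28·3 + 26·0 + 6·2 + 19·2 + 14·0 + 24·3 = 231
C has the highest Borda score (469).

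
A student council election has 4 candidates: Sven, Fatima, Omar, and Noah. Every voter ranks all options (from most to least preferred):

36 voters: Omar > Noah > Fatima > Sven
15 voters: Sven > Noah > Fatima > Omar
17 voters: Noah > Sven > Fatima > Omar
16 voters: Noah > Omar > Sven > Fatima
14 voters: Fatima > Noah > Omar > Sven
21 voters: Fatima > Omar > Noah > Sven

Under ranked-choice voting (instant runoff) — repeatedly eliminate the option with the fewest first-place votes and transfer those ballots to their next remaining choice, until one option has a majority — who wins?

Round 1: Sven 15, Fatima 35, Omar 36, Noah 33. Eliminate Sven.
Round 2: Fatima 35, Omar 36, Noah 48. Eliminate Fatima.
Round 3: Omar 57, Noah 62. Noah has a majority.

Noah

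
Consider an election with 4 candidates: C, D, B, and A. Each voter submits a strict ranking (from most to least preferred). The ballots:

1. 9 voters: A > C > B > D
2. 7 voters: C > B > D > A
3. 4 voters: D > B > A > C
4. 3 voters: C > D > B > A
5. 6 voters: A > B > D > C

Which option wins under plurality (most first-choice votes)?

First-place votes: C 10, D 4, B 0, A 15.
A has the most first-place votes.

A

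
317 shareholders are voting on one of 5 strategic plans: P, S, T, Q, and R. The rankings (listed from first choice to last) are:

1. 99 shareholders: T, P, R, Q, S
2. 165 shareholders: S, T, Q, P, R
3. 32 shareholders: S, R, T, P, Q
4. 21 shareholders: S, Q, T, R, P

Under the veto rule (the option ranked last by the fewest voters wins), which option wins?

Last-place votes: P 21, S 99, T 0, Q 32, R 165.
T is ranked last by the fewest voters, so T wins.

T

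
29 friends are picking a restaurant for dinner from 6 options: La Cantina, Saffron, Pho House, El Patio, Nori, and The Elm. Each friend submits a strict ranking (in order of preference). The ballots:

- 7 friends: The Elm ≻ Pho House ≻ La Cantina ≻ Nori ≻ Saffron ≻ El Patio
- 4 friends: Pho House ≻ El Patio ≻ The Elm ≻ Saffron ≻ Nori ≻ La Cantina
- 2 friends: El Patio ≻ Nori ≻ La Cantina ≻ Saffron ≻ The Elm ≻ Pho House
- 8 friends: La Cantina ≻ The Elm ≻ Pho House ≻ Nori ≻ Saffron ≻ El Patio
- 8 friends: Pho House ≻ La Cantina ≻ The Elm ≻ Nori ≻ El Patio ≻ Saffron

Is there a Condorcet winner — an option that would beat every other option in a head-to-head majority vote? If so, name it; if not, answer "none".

Checking pairwise contests:
Pho House beats La Cantina 19–10.
La Cantina beats Saffron 25–4.
The Elm beats Pho House 17–12.
La Cantina beats El Patio 23–6.
La Cantina beats Nori 23–6.
La Cantina beats The Elm 18–11.
Every option loses at least one head-to-head, so there is no Condorcet winner.

none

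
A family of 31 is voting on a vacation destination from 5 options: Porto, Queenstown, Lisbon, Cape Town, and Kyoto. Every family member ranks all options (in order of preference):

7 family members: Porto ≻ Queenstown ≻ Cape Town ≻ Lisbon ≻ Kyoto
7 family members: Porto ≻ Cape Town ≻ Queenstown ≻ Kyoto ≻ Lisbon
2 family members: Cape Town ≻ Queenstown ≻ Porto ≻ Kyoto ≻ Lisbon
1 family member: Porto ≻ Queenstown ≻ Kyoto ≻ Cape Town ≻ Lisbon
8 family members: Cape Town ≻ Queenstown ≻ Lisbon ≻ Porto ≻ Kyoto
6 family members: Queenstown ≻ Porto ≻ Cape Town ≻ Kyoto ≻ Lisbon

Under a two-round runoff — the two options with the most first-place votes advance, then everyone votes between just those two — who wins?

Porto

Round 1 first-place votes: Porto 15, Queenstown 6, Lisbon 0, Cape Town 10, Kyoto 0.
Porto and Cape Town advance.
Runoff: Porto is preferred to Cape Town by 21 voters; Cape Town by 10.
Porto wins the runoff.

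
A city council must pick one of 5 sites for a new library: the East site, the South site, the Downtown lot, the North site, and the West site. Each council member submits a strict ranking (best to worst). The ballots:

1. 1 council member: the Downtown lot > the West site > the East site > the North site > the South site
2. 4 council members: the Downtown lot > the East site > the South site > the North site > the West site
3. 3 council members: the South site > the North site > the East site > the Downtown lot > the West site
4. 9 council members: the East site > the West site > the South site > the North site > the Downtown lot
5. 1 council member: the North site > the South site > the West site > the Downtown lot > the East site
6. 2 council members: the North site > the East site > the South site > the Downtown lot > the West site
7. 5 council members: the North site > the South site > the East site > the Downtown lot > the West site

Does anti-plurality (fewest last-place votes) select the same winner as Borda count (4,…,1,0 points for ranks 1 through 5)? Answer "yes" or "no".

no

Anti-plurality — last-place votes: the East site 1, the South site 1, the Downtown lot 9, the North site 0, the West site 14. Winner: the North site.
Borda — scores: the East site 72, the South site 60, the Downtown lot 31, the North site 55, the West site 32. Winner: the East site.
The two methods disagree.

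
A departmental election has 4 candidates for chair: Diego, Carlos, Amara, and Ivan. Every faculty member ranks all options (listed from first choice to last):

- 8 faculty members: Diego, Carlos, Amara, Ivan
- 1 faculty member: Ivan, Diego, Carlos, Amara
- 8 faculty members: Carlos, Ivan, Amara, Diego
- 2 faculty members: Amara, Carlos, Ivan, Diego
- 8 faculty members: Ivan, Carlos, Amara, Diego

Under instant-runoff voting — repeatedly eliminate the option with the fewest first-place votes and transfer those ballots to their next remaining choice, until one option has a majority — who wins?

Carlos

Round 1: Diego 8, Carlos 8, Amara 2, Ivan 9. Eliminate Amara.
Round 2: Diego 8, Carlos 10, Ivan 9. Eliminate Diego.
Round 3: Carlos 18, Ivan 9. Carlos has a majority.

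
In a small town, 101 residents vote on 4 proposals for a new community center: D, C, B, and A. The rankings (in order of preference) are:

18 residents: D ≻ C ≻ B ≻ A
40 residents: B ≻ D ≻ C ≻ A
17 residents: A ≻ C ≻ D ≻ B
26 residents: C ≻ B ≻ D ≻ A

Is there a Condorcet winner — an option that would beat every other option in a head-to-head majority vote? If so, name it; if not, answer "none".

none

Checking pairwise contests:
B beats D 66–35.
D beats C 58–43.
C beats B 61–40.
D beats A 84–17.
Every option loses at least one head-to-head, so there is no Condorcet winner.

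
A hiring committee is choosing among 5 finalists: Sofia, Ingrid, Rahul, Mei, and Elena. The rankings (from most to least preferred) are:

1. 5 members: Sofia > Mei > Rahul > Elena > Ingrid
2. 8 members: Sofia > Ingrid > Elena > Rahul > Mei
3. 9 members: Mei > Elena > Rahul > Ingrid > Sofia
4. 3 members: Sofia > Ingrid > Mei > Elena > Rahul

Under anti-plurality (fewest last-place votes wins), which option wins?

Elena

Last-place votes: Sofia 9, Ingrid 5, Rahul 3, Mei 8, Elena 0.
Elena is ranked last by the fewest voters, so Elena wins.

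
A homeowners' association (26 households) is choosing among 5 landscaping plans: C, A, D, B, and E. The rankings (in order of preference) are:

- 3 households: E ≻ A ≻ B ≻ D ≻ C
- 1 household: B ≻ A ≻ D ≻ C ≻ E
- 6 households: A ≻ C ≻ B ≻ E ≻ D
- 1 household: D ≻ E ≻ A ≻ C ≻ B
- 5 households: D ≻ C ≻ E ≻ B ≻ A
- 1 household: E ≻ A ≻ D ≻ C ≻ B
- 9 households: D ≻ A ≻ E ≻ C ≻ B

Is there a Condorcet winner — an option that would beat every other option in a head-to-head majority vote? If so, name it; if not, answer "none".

D vs C: 20–6 for D.
D vs A: 15–11 for D.
D vs B: 16–10 for D.
D vs E: 16–10 for D.
D beats every other option head-to-head.

D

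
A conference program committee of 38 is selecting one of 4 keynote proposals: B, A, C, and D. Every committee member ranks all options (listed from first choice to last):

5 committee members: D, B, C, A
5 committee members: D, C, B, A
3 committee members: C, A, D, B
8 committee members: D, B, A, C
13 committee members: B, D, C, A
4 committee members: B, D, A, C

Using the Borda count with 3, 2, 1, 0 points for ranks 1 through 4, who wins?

B: 5·2 + 5·1 + 3·0 + 8·2 + 13·3 + 4·3 = 82
A: 5·0 + 5·0 + 3·2 + 8·1 + 13·0 + 4·1 = 18
C: 5·1 + 5·2 + 3·3 + 8·0 + 13·1 + 4·0 = 37
D: 5·3 + 5·3 + 3·1 + 8·3 + 13·2 + 4·2 = 91
D has the highest Borda score (91).

D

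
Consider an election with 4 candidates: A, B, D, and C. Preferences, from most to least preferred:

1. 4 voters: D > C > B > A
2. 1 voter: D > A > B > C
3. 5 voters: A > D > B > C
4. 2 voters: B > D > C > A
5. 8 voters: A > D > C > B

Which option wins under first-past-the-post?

First-place votes: A 13, B 2, D 5, C 0.
A has the most first-place votes.

A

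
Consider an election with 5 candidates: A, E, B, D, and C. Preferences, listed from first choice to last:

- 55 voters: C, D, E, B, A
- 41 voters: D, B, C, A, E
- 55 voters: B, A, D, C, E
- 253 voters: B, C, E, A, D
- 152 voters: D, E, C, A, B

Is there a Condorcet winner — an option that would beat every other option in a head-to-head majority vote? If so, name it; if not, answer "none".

B vs A: 404–152 for B.
B vs E: 349–207 for B.
B vs D: 308–248 for B.
B vs C: 349–207 for B.
B beats every other option head-to-head.

B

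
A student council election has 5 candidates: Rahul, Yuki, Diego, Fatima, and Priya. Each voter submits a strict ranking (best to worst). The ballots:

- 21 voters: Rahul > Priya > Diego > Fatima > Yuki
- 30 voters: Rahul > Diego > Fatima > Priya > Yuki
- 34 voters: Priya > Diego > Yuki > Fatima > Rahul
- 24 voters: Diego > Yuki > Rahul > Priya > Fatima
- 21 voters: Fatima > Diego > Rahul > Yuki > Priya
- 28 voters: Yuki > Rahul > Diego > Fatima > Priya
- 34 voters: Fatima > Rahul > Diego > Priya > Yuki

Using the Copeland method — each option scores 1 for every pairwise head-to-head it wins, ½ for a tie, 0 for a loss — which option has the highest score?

Rahul

Rahul: beats Yuki, Diego, Fatima, and Priya → score 4.
Yuki: loses to Rahul, Diego, Fatima, and Priya → score 0.
Diego: beats Yuki, Fatima, and Priya; loses to Rahul → score 3.
Fatima: beats Yuki and Priya; loses to Rahul and Diego → score 2.
Priya: beats Yuki; loses to Rahul, Diego, and Fatima → score 1.
Rahul has the best pairwise record.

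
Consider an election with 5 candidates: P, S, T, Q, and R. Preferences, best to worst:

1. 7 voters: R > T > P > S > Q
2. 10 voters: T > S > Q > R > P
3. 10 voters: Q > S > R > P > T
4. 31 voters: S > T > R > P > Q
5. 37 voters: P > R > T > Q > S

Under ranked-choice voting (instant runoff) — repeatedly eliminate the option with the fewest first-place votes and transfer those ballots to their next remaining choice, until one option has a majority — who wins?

S

Round 1: P 37, S 31, T 10, Q 10, R 7. Eliminate R.
Round 2: P 37, S 31, T 17, Q 10. Eliminate Q.
Round 3: P 37, S 41, T 17. Eliminate T.
Round 4: P 44, S 51. S has a majority.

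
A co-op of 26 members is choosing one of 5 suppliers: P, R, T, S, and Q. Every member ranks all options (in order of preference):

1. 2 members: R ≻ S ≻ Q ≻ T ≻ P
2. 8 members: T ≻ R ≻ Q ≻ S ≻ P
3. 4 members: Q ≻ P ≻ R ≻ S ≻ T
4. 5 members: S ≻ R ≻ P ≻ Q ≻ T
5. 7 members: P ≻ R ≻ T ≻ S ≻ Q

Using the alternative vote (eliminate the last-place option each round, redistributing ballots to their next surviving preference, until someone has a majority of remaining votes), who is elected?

P

Round 1: P 7, R 2, T 8, S 5, Q 4. Eliminate R.
Round 2: P 7, T 8, S 7, Q 4. Eliminate Q.
Round 3: P 11, T 8, S 7. Eliminate S.
Round 4: P 16, T 10. P has a majority.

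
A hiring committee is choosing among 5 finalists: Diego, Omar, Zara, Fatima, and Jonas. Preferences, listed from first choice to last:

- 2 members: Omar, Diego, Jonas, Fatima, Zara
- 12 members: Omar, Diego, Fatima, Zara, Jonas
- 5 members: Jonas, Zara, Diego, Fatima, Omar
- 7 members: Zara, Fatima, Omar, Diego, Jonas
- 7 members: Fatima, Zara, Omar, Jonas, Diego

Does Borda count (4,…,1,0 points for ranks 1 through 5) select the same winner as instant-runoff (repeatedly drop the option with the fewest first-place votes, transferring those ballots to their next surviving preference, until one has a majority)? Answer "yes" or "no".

no

Borda — scores: Diego 59, Omar 84, Zara 76, Fatima 80, Jonas 31. Winner: Omar.
Instant-runoff — R1 Diego 0, Omar 14, Zara 7, Fatima 7, Jonas 5 (Diego out); R2 Omar 14, Zara 7, Fatima 7, Jonas 5 (Jonas out); R3 Omar 14, Zara 12, Fatima 7 (Fatima out); R4 Omar 14, Zara 19 (Zara winner). Winner: Zara.
The two methods disagree.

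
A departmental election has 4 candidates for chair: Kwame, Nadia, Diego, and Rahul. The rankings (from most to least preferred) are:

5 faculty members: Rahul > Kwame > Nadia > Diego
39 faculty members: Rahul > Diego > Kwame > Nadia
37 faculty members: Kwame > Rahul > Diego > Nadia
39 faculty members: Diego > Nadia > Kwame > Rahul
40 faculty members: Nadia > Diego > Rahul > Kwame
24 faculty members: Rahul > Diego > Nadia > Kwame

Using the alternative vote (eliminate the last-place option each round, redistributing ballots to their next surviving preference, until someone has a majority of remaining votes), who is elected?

Round 1: Kwame 37, Nadia 40, Diego 39, Rahul 68. Eliminate Kwame.
Round 2: Nadia 40, Diego 39, Rahul 105. Rahul has a majority.

Rahul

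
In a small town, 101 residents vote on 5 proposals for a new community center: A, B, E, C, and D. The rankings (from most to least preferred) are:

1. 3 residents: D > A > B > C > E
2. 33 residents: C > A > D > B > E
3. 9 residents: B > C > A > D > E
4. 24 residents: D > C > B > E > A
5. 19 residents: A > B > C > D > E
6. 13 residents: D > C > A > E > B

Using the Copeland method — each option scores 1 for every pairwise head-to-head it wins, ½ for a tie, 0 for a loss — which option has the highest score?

A: beats B, E, and D; loses to C → score 3.
B: beats E; loses to A, C, and D → score 1.
E: loses to A, B, C, and D → score 0.
C: beats A, B, E, and D → score 4.
D: beats B and E; loses to A and C → score 2.
C has the best pairwise record.

C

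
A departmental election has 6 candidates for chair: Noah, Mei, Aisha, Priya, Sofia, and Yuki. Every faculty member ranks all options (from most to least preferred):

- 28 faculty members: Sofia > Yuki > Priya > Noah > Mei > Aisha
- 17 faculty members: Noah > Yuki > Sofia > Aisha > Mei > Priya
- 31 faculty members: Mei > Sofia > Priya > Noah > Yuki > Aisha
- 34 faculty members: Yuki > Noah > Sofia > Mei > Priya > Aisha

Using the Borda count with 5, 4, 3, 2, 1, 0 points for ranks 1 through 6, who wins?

Sofia

Noah: 28·2 + 17·5 + 31·2 + 34·4 = 339
Mei: 28·1 + 17·1 + 31·5 + 34·2 = 268
Aisha: 28·0 + 17·2 + 31·0 + 34·0 = 34
Priya: 28·3 + 17·0 + 31·3 + 34·1 = 211
Sofia: 28·5 + 17·3 + 31·4 + 34·3 = 417
Yuki: 28·4 + 17·4 + 31·1 + 34·5 = 381
Sofia has the highest Borda score (417).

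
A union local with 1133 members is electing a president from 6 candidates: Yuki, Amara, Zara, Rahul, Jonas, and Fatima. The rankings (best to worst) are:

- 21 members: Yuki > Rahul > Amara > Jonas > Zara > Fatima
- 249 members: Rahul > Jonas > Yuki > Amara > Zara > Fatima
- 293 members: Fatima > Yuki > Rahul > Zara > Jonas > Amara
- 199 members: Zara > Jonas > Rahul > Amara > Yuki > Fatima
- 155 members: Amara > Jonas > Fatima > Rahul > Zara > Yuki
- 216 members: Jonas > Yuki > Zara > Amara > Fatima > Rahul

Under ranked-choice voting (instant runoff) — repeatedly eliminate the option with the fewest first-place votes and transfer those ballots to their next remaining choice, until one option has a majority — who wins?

Jonas

Round 1: Yuki 21, Amara 155, Zara 199, Rahul 249, Jonas 216, Fatima 293. Eliminate Yuki.
Round 2: Amara 155, Zara 199, Rahul 270, Jonas 216, Fatima 293. Eliminate Amara.
Round 3: Zara 199, Rahul 270, Jonas 371, Fatima 293. Eliminate Zara.
Round 4: Rahul 270, Jonas 570, Fatima 293. Jonas has a majority.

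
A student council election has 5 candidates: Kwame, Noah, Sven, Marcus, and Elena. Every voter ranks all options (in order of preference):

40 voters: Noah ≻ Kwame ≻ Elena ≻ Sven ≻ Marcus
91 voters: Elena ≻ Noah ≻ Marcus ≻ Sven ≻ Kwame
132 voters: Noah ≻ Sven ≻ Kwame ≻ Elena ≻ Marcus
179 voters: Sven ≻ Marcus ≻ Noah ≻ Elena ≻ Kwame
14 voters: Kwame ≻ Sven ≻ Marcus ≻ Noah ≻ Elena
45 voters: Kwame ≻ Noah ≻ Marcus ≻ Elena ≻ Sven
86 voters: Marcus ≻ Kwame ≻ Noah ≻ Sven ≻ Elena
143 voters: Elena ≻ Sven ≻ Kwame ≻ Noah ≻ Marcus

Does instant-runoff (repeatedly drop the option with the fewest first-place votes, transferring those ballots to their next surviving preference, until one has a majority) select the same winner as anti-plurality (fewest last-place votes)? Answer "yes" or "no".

yes

Instant-runoff — R1 Kwame 59, Noah 172, Sven 179, Marcus 86, Elena 234 (Kwame out); R2 Noah 217, Sven 193, Marcus 86, Elena 234 (Marcus out); R3 Noah 303, Sven 193, Elena 234 (Sven out); R4 Noah 496, Elena 234 (Noah winner). Winner: Noah.
Anti-plurality — last-place votes: Kwame 270, Noah 0, Sven 45, Marcus 315, Elena 100. Winner: Noah.
The two methods agree.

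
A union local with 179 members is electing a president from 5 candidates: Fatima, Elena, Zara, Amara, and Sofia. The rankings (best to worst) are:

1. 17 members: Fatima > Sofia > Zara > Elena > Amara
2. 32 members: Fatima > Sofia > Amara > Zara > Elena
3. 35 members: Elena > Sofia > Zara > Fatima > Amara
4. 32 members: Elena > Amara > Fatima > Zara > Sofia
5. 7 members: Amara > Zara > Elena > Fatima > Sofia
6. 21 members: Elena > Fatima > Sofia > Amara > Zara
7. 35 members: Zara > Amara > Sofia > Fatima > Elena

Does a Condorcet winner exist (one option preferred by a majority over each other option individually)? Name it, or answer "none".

Checking pairwise contests:
Elena beats Fatima 95–84.
Zara beats Elena 91–88.
Fatima beats Zara 102–77.
Fatima beats Amara 105–74.
Fatima beats Sofia 109–70.
Every option loses at least one head-to-head, so there is no Condorcet winner.

none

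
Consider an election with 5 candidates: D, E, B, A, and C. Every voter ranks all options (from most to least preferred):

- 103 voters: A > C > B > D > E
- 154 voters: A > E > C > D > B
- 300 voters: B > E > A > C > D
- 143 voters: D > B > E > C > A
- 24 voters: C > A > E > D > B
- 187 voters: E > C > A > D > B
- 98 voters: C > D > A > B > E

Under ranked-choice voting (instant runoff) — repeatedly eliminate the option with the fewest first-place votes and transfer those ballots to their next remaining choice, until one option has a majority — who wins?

A

Round 1: D 143, E 187, B 300, A 257, C 122. Eliminate C.
Round 2: D 241, E 187, B 300, A 281. Eliminate E.
Round 3: D 241, B 300, A 468. Eliminate D.
Round 4: B 443, A 566. A has a majority.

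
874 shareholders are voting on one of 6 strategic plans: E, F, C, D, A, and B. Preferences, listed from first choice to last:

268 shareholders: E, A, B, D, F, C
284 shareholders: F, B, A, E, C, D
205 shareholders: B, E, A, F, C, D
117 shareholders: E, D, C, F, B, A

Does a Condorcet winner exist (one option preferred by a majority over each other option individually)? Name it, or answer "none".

B

B vs E: 489–385 for B.
B vs F: 473–401 for B.
B vs C: 757–117 for B.
B vs D: 757–117 for B.
B vs A: 606–268 for B.
B beats every other option head-to-head.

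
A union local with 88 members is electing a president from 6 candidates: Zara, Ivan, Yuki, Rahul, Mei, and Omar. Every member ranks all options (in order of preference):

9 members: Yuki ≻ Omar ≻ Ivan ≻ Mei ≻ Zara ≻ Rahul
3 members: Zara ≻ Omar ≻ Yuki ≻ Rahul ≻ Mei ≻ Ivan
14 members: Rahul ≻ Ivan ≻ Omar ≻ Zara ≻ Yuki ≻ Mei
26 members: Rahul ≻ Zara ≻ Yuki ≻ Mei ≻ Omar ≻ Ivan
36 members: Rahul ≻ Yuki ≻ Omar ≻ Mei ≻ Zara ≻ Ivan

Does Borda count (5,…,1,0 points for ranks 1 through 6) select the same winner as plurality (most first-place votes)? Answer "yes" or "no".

Borda — scores: Zara 192, Ivan 83, Yuki 290, Rahul 386, Mei 145, Omar 224. Winner: Rahul.
Plurality — first-place votes: Zara 3, Ivan 0, Yuki 9, Rahul 76, Mei 0, Omar 0. Winner: Rahul.
The two methods agree.

yes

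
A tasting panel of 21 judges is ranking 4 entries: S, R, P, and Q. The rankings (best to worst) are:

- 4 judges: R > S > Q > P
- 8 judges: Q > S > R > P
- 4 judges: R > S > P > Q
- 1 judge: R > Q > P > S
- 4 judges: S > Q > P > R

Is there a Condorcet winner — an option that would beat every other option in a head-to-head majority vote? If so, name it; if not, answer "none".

S vs R: 12–9 for S.
S vs P: 20–1 for S.
S vs Q: 12–9 for S.
S beats every other option head-to-head.

S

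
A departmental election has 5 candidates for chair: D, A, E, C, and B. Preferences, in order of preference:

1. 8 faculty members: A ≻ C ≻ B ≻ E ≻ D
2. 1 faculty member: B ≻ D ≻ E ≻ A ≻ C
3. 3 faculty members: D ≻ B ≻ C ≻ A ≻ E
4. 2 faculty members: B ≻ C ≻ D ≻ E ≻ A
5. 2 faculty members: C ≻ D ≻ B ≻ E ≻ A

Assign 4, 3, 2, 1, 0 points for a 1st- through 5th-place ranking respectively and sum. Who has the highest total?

C

D: 8·0 + 1·3 + 3·4 + 2·2 + 2·3 = 25
A: 8·4 + 1·1 + 3·1 + 2·0 + 2·0 = 36
E: 8·1 + 1·2 + 3·0 + 2·1 + 2·1 = 14
C: 8·3 + 1·0 + 3·2 + 2·3 + 2·4 = 44
B: 8·2 + 1·4 + 3·3 + 2·4 + 2·2 = 41
C has the highest Borda score (44).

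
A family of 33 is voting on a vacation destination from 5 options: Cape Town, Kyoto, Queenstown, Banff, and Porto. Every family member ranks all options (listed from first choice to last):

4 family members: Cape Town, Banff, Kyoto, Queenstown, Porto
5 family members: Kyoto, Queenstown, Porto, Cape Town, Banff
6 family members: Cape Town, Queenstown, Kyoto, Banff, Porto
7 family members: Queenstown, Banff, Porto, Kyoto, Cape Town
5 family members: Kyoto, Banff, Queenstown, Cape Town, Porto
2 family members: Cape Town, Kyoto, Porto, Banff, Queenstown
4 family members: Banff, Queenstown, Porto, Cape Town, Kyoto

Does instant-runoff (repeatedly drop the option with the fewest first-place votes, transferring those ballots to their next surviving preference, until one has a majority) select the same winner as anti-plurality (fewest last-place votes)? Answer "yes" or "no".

Instant-runoff — R1 Cape Town 12, Kyoto 10, Queenstown 7, Banff 4, Porto 0 (Porto out); R2 Cape Town 12, Kyoto 10, Queenstown 7, Banff 4 (Banff out); R3 Cape Town 12, Kyoto 10, Queenstown 11 (Kyoto out); R4 Cape Town 12, Queenstown 21 (Queenstown winner). Winner: Queenstown.
Anti-plurality — last-place votes: Cape Town 7, Kyoto 4, Queenstown 2, Banff 5, Porto 15. Winner: Queenstown.
The two methods agree.

yes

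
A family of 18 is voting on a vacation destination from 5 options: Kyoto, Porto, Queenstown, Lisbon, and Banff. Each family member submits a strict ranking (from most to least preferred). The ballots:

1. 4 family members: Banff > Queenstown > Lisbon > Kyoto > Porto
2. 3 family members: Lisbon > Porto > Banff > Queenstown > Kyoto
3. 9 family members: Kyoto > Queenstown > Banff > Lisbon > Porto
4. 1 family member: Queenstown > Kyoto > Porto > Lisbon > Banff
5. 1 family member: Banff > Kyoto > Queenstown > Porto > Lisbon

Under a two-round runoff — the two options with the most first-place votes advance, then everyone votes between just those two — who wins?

Kyoto

Round 1 first-place votes: Kyoto 9, Porto 0, Queenstown 1, Lisbon 3, Banff 5.
Kyoto and Banff advance.
Runoff: Kyoto is preferred to Banff by 10 voters; Banff by 8.
Kyoto wins the runoff.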